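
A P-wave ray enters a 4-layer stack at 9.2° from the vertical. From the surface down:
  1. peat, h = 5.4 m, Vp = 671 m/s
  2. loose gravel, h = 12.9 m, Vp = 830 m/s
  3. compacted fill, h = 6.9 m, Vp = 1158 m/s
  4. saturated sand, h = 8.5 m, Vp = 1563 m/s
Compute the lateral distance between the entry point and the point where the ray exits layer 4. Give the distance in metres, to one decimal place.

p = sin θ₁/V₁ = sin 9.2°/671 = 2.3827e-04 s/m is conserved through the stack.
Layer 1: θ = 9.20°; offset = 5.4·tan 9.20° = 0.875 m.
Layer 2: sin θ = p·830 = 0.1978 → θ = 11.41°; offset = 12.9·tan 11.41° = 2.603 m.
Layer 3: sin θ = p·1158 = 0.2759 → θ = 16.02°; offset = 6.9·tan 16.02° = 1.981 m.
Layer 4: sin θ = p·1563 = 0.3724 → θ = 21.86°; offset = 8.5·tan 21.86° = 3.411 m.
Total horizontal offset = 8.869 m.

8.9 m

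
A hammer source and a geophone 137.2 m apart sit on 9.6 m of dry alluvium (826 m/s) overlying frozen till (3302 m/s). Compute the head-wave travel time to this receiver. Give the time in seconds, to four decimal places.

θ_c = arcsin(V₁/V₂) = arcsin(826/3302) = 14.49°, cos θ_c = 0.9682.
Intercept time tᵢ = 2h cos θ_c / V₁ = 2·9.6·0.9682/826 = 0.02251 s.
t = x/V₂ + tᵢ = 137.2/3302 + 0.02251 = 0.06406 s.

0.0641 s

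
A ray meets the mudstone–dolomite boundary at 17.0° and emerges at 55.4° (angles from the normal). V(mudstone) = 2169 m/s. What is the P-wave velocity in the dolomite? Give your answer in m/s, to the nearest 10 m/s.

sin 17.0° = 0.2924; sin 55.4° = 0.8231.
V₂ = V₁·(sin θ₂/sin θ₁) = 2169·(0.8231/0.2924) = 6106.55 m/s.

6110 m/s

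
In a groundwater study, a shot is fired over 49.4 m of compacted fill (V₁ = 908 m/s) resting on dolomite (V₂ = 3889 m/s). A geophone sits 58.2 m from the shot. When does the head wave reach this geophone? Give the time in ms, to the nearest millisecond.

121 ms

θ_c = arcsin(V₁/V₂) = arcsin(908/3889) = 13.50°, cos θ_c = 0.9724.
Intercept time tᵢ = 2h cos θ_c / V₁ = 2·49.4·0.9724/908 = 0.10580 s.
t = x/V₂ + tᵢ = 58.2/3889 + 0.10580 = 0.12077 s.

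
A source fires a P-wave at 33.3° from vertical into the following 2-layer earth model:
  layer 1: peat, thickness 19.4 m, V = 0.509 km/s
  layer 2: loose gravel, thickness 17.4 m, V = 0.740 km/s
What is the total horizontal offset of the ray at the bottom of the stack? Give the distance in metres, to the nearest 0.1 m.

p = sin θ₁/V₁ = sin 33.3°/0.509 = 1.0786e+00 s/km is conserved through the stack.
Layer 1: θ = 33.30°; offset = 19.4·tan 33.30° = 12.743 m.
Layer 2: sin θ = p·0.740 = 0.7982 → θ = 52.96°; offset = 17.4·tan 52.96° = 23.055 m.
Summing the layer offsets gives 35.798 m.

35.8 m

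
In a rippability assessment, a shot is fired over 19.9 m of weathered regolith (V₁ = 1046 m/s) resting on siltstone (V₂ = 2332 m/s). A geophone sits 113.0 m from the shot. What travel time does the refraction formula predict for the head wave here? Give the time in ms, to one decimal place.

82.5 ms

t = x/V₂ + 2h·√(V₂²−V₁²)/(V₁V₂).
√(V₂²−V₁²) = √(2332²−1046²) = 2084.3 m/s; delay term = 2·19.9·2084.3/(1046·2332) = 0.03401 s.
t = 113.0/2332 + 0.03401 = 0.08246 s.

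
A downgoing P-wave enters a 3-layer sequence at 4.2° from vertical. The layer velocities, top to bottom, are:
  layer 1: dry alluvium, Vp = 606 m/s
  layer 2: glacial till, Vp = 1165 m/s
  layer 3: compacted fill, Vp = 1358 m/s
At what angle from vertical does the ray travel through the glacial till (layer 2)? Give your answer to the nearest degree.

8°

Snell's law across each interface conserves sin θ / V, so sin θ_2 = V_2·sin θ₁/V₁.
sin θ_2 = 1165 × sin 4.2° / 606 = 0.1408.
θ_2 = arcsin 0.1408 = 8.09°.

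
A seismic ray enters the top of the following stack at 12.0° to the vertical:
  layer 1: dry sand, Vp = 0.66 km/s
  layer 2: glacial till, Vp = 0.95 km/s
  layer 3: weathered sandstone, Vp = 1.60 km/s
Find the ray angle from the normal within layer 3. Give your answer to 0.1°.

Snell's law across each interface conserves sin θ / V, so sin θ_3 = V_3·sin θ₁/V₁.
sin θ_3 = 1.60 × sin 12.0° / 0.66 = 0.5040.
θ_3 = 30.27° from the vertical.

30.3°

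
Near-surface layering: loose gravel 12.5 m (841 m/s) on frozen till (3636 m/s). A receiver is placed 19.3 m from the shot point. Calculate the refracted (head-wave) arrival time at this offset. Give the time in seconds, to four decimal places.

0.0342 s

t = x/V₂ + 2h·√(V₂²−V₁²)/(V₁V₂).
√(V₂²−V₁²) = √(3636²−841²) = 3537.4 m/s; delay term = 2·12.5·3537.4/(841·3636) = 0.02892 s.
t = 19.3/3636 + 0.02892 = 0.03423 s.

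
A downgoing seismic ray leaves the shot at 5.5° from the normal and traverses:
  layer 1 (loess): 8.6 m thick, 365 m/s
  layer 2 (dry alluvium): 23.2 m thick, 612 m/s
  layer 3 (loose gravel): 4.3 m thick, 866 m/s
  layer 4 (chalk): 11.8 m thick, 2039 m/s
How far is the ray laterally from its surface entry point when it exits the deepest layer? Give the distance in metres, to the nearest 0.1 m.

13.1 m

p = sin θ₁/V₁ = sin 5.5°/365 = 2.6259e-04 s/m is conserved through the stack.
Layer 1: θ = 5.50°; offset = 8.6·tan 5.50° = 0.828 m.
Layer 2: sin θ = p·612 = 0.1607 → θ = 9.25°; offset = 23.2·tan 9.25° = 3.777 m.
Layer 3: sin θ = p·866 = 0.2274 → θ = 13.14°; offset = 4.3·tan 13.14° = 1.004 m.
Layer 4: sin θ = p·2039 = 0.5354 → θ = 32.37°; offset = 11.8·tan 32.37° = 7.481 m.
Σ offsets = 13.090 m.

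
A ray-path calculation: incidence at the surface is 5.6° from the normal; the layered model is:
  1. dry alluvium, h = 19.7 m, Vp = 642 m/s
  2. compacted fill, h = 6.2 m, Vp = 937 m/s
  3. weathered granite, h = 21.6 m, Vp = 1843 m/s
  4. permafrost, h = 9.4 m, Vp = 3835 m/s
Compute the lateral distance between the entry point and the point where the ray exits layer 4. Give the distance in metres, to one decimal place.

p = sin θ₁/V₁ = sin 5.6°/642 = 1.5200e-04 s/m is conserved through the stack.
Layer 1: θ = 5.60°; offset = 19.7·tan 5.60° = 1.932 m.
Layer 2: sin θ = p·937 = 0.1424 → θ = 8.19°; offset = 6.2·tan 8.19° = 0.892 m.
Layer 3: sin θ = p·1843 = 0.2801 → θ = 16.27°; offset = 21.6·tan 16.27° = 6.303 m.
Layer 4: sin θ = p·3835 = 0.5829 → θ = 35.66°; offset = 9.4·tan 35.66° = 6.744 m.
Total horizontal offset = 15.871 m.

15.9 m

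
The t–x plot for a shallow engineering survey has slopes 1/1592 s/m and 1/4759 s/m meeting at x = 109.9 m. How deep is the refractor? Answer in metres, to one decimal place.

x_cross = 2h·√((V₂+V₁)/(V₂−V₁)) → h = x_cross / (2·√((V₂+V₁)/(V₂−V₁))).
√((V₂+V₁)/(V₂−V₁)) = √((4759+1592)/(4759−1592)) = 1.4161.
h = 109.9 / (2·1.4161) = 38.80 m.

38.8 m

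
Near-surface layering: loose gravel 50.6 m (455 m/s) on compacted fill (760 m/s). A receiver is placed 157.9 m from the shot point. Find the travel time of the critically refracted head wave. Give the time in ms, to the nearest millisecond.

386 ms

θ_c = arcsin(V₁/V₂) = arcsin(455/760) = 36.78°, cos θ_c = 0.8010.
Intercept time tᵢ = 2h cos θ_c / V₁ = 2·50.6·0.8010/455 = 0.17815 s.
t = x/V₂ + tᵢ = 157.9/760 + 0.17815 = 0.38592 s.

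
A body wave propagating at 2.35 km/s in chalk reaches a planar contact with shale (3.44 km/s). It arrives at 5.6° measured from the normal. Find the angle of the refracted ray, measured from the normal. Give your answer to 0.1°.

sin θ₁/V₁ = sin θ₂/V₂ ⇒ sin θ₂ = 3.44·sin 5.6°/2.35 = 3.44·0.0976/2.35 = 0.1428.
θ₂ = arcsin 0.1428 = 8.21° from the normal.

8.2°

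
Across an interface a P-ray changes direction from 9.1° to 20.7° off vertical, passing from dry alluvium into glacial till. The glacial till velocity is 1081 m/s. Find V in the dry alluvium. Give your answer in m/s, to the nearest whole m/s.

sin 9.1° = 0.1582; sin 20.7° = 0.3535.
V₁ = V₂·(sin θ₁/sin θ₂) = 1081·(0.1582/0.3535) = 483.68 m/s.

484 m/s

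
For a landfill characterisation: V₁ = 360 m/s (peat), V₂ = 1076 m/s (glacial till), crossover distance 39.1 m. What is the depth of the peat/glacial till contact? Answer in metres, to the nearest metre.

14 m

x_cross = 2h·√((V₂+V₁)/(V₂−V₁)) → h = x_cross / (2·√((V₂+V₁)/(V₂−V₁))).
√((V₂+V₁)/(V₂−V₁)) = √((1076+360)/(1076−360)) = 1.4162.
h = 39.1 / (2·1.4162) = 13.80 m.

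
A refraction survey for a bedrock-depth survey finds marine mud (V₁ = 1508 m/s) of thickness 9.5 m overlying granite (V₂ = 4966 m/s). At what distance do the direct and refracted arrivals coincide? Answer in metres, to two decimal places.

26.00 m

x_cross = 2h·√((V₂+V₁)/(V₂−V₁)).
(V₂+V₁)/(V₂−V₁) = (4966+1508)/(4966−1508) = 1.8722; √ = 1.3683.
x_cross = 2·9.5·1.3683 = 26.00 m.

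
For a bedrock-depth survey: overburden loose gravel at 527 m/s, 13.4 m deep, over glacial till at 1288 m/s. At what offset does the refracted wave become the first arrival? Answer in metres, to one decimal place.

41.4 m

x_cross = 2h·√((V₂+V₁)/(V₂−V₁)).
(V₂+V₁)/(V₂−V₁) = (1288+527)/(1288−527) = 2.3850; √ = 1.5444.
x_cross = 2·13.4·1.5444 = 41.39 m.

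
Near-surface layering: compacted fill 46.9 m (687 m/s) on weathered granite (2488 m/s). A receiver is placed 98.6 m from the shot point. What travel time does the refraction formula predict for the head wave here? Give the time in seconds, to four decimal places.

t = x/V₂ + 2h·√(V₂²−V₁²)/(V₁V₂).
√(V₂²−V₁²) = √(2488²−687²) = 2391.3 m/s; delay term = 2·46.9·2391.3/(687·2488) = 0.13123 s.
t = 98.6/2488 + 0.13123 = 0.17086 s.

0.1709 s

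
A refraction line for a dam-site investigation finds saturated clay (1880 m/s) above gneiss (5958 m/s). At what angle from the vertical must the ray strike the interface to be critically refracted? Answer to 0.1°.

18.4°

At critical incidence the refracted ray runs along the interface (θ₂ = 90°), so sin θ_c = V₁/V₂.
θ_c = arcsin(1880/5958) = arcsin 0.3155 = 18.39°.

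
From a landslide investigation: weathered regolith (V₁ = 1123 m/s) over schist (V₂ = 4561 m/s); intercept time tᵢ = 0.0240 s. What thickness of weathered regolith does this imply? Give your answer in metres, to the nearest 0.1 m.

θ_c = arcsin(1123/4561) = 14.25°; cos θ_c = 0.9692.
tᵢ = 2h cos θ_c/V₁ ⇒ h = tᵢ·V₁/(2 cos θ_c) = 0.024·1123/(2·0.9692) = 13.90 m.

13.9 m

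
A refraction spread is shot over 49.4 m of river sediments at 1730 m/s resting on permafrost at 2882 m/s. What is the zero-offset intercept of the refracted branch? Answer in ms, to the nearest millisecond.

46 ms

tᵢ = 2h·√(V₂²−V₁²)/(V₁V₂).
√(V₂²−V₁²) = √(2882²−1730²) = 2305.0 m/s.
tᵢ = 2·49.4·2305.0/(1730·2882) = 0.04568 s.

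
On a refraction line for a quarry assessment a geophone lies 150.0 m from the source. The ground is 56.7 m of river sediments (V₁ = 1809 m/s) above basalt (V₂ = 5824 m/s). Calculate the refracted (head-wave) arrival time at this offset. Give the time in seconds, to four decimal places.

0.0853 s

t = x/V₂ + 2h·√(V₂²−V₁²)/(V₁V₂).
√(V₂²−V₁²) = √(5824²−1809²) = 5535.9 m/s; delay term = 2·56.7·5535.9/(1809·5824) = 0.05959 s.
t = 150.0/5824 + 0.05959 = 0.08534 s.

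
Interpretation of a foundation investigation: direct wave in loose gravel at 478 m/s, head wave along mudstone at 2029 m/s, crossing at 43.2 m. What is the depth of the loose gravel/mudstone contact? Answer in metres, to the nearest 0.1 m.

h = (x_cross/2)·√((V₂−V₁)/(V₂+V₁)).
(V₂−V₁)/(V₂+V₁) = (2029−478)/(2029+478) = 0.6187; √ = 0.7866.
h = (43.2/2)·0.7866 = 16.99 m.

17.0 m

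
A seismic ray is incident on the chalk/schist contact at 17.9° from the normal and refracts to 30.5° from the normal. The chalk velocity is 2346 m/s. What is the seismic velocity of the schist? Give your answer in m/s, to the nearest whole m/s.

3874 m/s

Snell's law: sin 17.9°/V₁ = sin 30.5°/V₂.
V₂ = V₁·sin 30.5°/sin 17.9° = 2346 × 1.6513 = 3873.95 m/s.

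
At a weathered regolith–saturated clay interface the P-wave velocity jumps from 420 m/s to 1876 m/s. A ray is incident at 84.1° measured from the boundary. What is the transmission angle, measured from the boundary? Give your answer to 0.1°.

62.7°

Angle from the normal: 90° − 84.1° = 5.9°.
sin θ₁/V₁ = sin θ₂/V₂ ⇒ sin θ₂ = 1876·sin 5.9°/420 = 1876·0.1028/420 = 0.4591.
θ₂ = arcsin 0.4591 = 27.33° from the normal.
From the interface: 90° − 27.33° = 62.67°.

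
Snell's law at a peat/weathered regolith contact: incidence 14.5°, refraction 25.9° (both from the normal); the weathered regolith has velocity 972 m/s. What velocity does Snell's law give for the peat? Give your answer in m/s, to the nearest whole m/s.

sin 14.5° = 0.2504; sin 25.9° = 0.4368.
V₁ = V₂·(sin θ₁/sin θ₂) = 972·(0.2504/0.4368) = 557.16 m/s.

557 m/s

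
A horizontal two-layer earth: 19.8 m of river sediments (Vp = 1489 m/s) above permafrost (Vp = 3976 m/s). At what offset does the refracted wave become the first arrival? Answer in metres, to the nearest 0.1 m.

58.7 m

x_cross = 2h·√((V₂+V₁)/(V₂−V₁)).
(V₂+V₁)/(V₂−V₁) = (3976+1489)/(3976−1489) = 2.1974; √ = 1.4824.
x_cross = 2·19.8·1.4824 = 58.70 m.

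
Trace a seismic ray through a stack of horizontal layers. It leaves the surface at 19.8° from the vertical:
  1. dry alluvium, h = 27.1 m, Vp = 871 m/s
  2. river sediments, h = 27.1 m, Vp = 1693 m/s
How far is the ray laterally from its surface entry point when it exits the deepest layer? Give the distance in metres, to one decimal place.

33.5 m

Apply Snell's law at each interface; in layer i the horizontal offset is hᵢ·tan θᵢ.
Layer 1: θ = 19.80°; offset = 27.1·tan 19.80° = 9.757 m.
Layer 2: sin θ = 1693·sin 19.8°/871 = 0.6584, θ = 41.18°; offset = 27.1·tan 41.18° = 23.707 m.
Σ offsets = 33.464 m.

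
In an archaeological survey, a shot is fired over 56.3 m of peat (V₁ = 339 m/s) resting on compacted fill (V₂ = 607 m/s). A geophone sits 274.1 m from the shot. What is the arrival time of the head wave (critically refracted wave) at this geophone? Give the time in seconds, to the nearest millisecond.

0.727 s

t = x/V₂ + 2h·√(V₂²−V₁²)/(V₁V₂).
√(V₂²−V₁²) = √(607²−339²) = 503.5 m/s; delay term = 2·56.3·503.5/(339·607) = 0.27553 s.
t = 274.1/607 + 0.27553 = 0.72709 s.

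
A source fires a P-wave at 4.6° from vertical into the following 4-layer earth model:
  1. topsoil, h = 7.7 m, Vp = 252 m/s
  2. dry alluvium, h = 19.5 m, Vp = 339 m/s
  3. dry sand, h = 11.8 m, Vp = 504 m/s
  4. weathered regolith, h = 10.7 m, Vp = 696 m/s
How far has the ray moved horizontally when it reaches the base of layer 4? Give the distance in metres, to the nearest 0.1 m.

7.1 m

Apply Snell's law at each interface; in layer i the horizontal offset is hᵢ·tan θᵢ.
Layer 1: θ = 4.60°; offset = 7.7·tan 4.60° = 0.620 m.
Layer 2: sin θ = 339·sin 4.6°/252 = 0.1079, θ = 6.19°; offset = 19.5·tan 6.19° = 2.116 m.
Layer 3: sin θ = 504·sin 4.6°/252 = 0.1604, θ = 9.23°; offset = 11.8·tan 9.23° = 1.918 m.
Layer 4: sin θ = 696·sin 4.6°/252 = 0.2215, θ = 12.80°; offset = 10.7·tan 12.80° = 2.430 m.
Summing the layer offsets gives 7.084 m.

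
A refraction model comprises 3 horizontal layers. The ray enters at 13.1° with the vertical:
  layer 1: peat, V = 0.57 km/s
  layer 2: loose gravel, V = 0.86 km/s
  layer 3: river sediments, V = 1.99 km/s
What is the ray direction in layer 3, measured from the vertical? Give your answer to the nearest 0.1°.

52.3°

Ray parameter p = sin 13.1° / 0.57 = 3.9763e-01 s/km.
sin θ_3 = p·V_3 = 3.9763e-01 × 1.99 = 0.7913.
θ_3 = arcsin 0.7913 = 52.31°.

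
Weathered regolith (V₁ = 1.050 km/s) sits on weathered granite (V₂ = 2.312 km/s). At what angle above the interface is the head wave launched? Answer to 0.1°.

63.0°

Critical incidence: sin θ_c = V₁/V₂ = 1.050/2.312 = 0.4542.
θ_c = arcsin 0.4542 = 27.01°.
Measured from the interface: 90° − 27.01° = 62.99°.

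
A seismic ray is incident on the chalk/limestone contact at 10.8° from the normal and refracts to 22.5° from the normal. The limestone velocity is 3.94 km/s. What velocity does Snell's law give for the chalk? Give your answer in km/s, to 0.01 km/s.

1.93 km/s

sin 10.8° = 0.1874; sin 22.5° = 0.3827.
V₁ = V₂·(sin θ₁/sin θ₂) = 3.94·(0.1874/0.3827) = 1.93 km/s.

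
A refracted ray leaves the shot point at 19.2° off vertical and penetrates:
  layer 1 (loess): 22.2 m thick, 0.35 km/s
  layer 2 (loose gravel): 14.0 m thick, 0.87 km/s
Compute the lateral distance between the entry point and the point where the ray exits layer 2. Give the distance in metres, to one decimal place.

27.6 m

Ray parameter p = sin 19.2° / 0.35 km/s = 9.3962e-01 s/km.
Layer 1: θ = 19.20°; offset = 22.2·tan 19.20° = 7.731 m.
Layer 2: sin θ = p·0.87 = 0.8175 → θ = 54.83°; offset = 14.0·tan 54.83° = 19.870 m.
Total horizontal offset = 27.601 m.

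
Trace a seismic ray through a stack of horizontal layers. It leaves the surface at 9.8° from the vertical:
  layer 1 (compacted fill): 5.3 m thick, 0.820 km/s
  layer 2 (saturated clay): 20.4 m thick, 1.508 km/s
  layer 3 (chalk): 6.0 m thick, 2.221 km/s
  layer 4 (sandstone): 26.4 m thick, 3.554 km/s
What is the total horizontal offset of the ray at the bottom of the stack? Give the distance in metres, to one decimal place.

Apply Snell's law at each interface; in layer i the horizontal offset is hᵢ·tan θᵢ.
Layer 1: θ = 9.80°; offset = 5.3·tan 9.80° = 0.915 m.
Layer 2: sin θ = 1.508·sin 9.8°/0.820 = 0.3130, θ = 18.24°; offset = 20.4·tan 18.24° = 6.723 m.
Layer 3: sin θ = 2.221·sin 9.8°/0.820 = 0.4610, θ = 27.45°; offset = 6.0·tan 27.45° = 3.117 m.
Layer 4: sin θ = 3.554·sin 9.8°/0.820 = 0.7377, θ = 47.54°; offset = 26.4·tan 47.54° = 28.848 m.
Σ offsets = 39.604 m.

39.6 m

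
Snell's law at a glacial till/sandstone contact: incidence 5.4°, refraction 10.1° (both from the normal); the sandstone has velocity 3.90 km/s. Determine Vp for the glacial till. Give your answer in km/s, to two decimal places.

2.09 km/s

sin 5.4° = 0.0941; sin 10.1° = 0.1754.
V₁ = V₂·(sin θ₁/sin θ₂) = 3.90·(0.0941/0.1754) = 2.09 km/s.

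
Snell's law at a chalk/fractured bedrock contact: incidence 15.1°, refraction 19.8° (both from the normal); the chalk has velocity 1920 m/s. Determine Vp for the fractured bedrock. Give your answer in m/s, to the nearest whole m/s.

2497 m/s

Snell's law: sin 15.1°/V₁ = sin 19.8°/V₂.
V₂ = V₁·sin 19.8°/sin 15.1° = 1920 × 1.3003 = 2496.60 m/s.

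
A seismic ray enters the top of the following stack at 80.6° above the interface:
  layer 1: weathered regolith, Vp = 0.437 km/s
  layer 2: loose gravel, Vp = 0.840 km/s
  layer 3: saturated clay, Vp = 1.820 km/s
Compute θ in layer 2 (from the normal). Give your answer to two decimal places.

From the normal: θ₁ = 90° − 80.6° = 9.4°.
Snell's law across each interface conserves sin θ / V, so sin θ_2 = V_2·sin θ₁/V₁.
sin θ_2 = 0.840 × sin 9.4° / 0.437 = 0.3139.
θ_2 = arcsin 0.3139 = 18.30°.

18.30°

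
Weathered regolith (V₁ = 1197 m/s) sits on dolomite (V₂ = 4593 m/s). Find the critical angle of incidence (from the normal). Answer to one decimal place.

Critical incidence: sin θ_c = V₁/V₂ = 1197/4593 = 0.2606.
θ_c = arcsin 0.2606 = 15.11°.

15.1°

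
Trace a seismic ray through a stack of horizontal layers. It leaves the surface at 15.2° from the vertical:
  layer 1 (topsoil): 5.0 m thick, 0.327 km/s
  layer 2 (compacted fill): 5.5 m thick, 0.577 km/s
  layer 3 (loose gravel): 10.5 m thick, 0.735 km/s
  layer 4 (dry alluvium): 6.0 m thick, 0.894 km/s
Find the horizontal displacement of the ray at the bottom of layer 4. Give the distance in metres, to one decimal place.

Ray parameter p = sin 15.2° / 0.327 km/s = 8.0180e-01 s/km.
Layer 1: θ = 15.20°; offset = 5.0·tan 15.20° = 1.358 m.
Layer 2: sin θ = p·0.577 = 0.4626 → θ = 27.56°; offset = 5.5·tan 27.56° = 2.870 m.
Layer 3: sin θ = p·0.735 = 0.5893 → θ = 36.11°; offset = 10.5·tan 36.11° = 7.659 m.
Layer 4: sin θ = p·0.894 = 0.7168 → θ = 45.79°; offset = 6.0·tan 45.79° = 6.168 m.
Σ offsets = 18.056 m.

18.1 m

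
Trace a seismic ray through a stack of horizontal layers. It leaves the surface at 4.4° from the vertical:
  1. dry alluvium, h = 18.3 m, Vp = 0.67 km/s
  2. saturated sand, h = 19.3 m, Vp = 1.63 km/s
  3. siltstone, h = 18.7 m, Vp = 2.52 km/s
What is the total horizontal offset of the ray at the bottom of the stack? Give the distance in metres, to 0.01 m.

Apply Snell's law at each interface; in layer i the horizontal offset is hᵢ·tan θᵢ.
Layer 1: θ = 4.40°; offset = 18.3·tan 4.40° = 1.4081 m.
Layer 2: sin θ = 1.63·sin 4.4°/0.67 = 0.1866, θ = 10.76°; offset = 19.3·tan 10.76° = 3.6667 m.
Layer 3: sin θ = 2.52·sin 4.4°/0.67 = 0.2886, θ = 16.77°; offset = 18.7·tan 16.77° = 5.6357 m.
Σ offsets = 10.7105 m.

10.71 m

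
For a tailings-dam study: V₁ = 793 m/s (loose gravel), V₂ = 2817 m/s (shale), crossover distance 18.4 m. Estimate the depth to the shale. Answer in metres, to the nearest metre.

x_cross = 2h·√((V₂+V₁)/(V₂−V₁)) → h = x_cross / (2·√((V₂+V₁)/(V₂−V₁))).
√((V₂+V₁)/(V₂−V₁)) = √((2817+793)/(2817−793)) = 1.3355.
h = 18.4 / (2·1.3355) = 6.89 m.

7 m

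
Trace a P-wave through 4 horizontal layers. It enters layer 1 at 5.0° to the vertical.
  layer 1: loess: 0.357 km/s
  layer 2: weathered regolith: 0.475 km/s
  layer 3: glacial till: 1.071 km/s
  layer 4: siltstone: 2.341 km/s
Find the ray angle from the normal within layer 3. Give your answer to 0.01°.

15.16°

Ray parameter p = sin 5.0° / 0.357 = 2.4413e-01 s/km.
sin θ_3 = p·V_3 = 2.4413e-01 × 1.071 = 0.2615.
θ_3 = 15.16° from the vertical.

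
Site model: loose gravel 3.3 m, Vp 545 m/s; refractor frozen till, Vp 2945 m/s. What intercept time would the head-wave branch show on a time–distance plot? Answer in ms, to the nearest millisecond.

12 ms

tᵢ = 2h·√(V₂²−V₁²)/(V₁V₂).
√(V₂²−V₁²) = √(2945²−545²) = 2894.1 m/s.
tᵢ = 2·3.3·2894.1/(545·2945) = 0.01190 s.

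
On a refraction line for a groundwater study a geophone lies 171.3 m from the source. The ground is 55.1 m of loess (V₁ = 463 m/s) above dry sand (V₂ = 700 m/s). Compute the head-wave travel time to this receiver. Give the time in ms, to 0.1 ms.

423.2 ms

t = x/V₂ + 2h·√(V₂²−V₁²)/(V₁V₂).
√(V₂²−V₁²) = √(700²−463²) = 525.0 m/s; delay term = 2·55.1·525.0/(463·700) = 0.17851 s.
t = 171.3/700 + 0.17851 = 0.42323 s.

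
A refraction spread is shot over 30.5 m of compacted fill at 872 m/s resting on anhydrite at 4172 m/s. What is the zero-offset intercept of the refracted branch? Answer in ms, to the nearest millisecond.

68 ms

tᵢ = 2h·√(V₂²−V₁²)/(V₁V₂).
√(V₂²−V₁²) = √(4172²−872²) = 4079.9 m/s.
tᵢ = 2·30.5·4079.9/(872·4172) = 0.06841 s.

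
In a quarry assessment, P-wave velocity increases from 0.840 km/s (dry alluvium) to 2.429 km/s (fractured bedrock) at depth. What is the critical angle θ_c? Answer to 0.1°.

Critical incidence: sin θ_c = V₁/V₂ = 0.840/2.429 = 0.3458.
θ_c = arcsin 0.3458 = 20.23°.

20.2°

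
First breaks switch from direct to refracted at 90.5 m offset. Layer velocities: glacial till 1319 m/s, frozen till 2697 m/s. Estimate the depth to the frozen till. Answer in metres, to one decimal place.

26.5 m

x_cross = 2h·√((V₂+V₁)/(V₂−V₁)) → h = x_cross / (2·√((V₂+V₁)/(V₂−V₁))).
√((V₂+V₁)/(V₂−V₁)) = √((2697+1319)/(2697−1319)) = 1.7072.
h = 90.5 / (2·1.7072) = 26.51 m.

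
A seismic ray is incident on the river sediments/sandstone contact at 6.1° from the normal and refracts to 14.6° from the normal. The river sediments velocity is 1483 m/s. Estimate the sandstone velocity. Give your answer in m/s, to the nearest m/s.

Snell's law: sin 6.1°/V₁ = sin 14.6°/V₂.
V₂ = V₁·sin 14.6°/sin 6.1° = 1483 × 2.3721 = 3517.83 m/s.

3518 m/s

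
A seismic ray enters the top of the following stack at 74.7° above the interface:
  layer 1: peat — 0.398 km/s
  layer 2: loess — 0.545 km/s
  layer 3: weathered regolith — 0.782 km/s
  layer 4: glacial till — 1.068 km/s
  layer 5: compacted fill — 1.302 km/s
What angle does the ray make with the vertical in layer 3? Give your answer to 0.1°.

From the normal: θ₁ = 90° − 74.7° = 15.3°.
Snell's law across each interface conserves sin θ / V, so sin θ_3 = V_3·sin θ₁/V₁.
sin θ_3 = 0.782 × sin 15.3° / 0.398 = 0.5185.
θ_3 = 31.23° from the vertical.

31.2°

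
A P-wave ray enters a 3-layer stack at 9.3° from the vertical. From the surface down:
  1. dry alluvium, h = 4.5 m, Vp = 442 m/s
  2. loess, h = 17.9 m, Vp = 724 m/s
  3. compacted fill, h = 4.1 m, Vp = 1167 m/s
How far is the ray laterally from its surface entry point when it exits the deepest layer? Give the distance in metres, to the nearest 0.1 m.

p = sin θ₁/V₁ = sin 9.3°/442 = 3.6562e-04 s/m is conserved through the stack.
Layer 1: θ = 9.30°; offset = 4.5·tan 9.30° = 0.737 m.
Layer 2: sin θ = p·724 = 0.2647 → θ = 15.35°; offset = 17.9·tan 15.35° = 4.914 m.
Layer 3: sin θ = p·1167 = 0.4267 → θ = 25.26°; offset = 4.1·tan 25.26° = 1.934 m.
Summing the layer offsets gives 7.585 m.

7.6 m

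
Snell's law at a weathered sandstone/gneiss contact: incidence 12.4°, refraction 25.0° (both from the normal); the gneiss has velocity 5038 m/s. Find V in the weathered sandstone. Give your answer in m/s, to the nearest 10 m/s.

sin 12.4° = 0.2147; sin 25.0° = 0.4226.
V₁ = V₂·(sin θ₁/sin θ₂) = 5038·(0.2147/0.4226) = 2559.84 m/s.

2560 m/s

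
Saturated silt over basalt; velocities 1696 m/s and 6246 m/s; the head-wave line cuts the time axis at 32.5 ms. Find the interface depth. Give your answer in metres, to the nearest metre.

29 m

h = tᵢ·V₁·V₂ / (2·√(V₂²−V₁²)).
√(V₂²−V₁²) = √(6246² − 1696²) = 6011.3 m/s.
h = 0.0325 s × 1696 × 6246 / (2 × 6011.3) = 28.64 m.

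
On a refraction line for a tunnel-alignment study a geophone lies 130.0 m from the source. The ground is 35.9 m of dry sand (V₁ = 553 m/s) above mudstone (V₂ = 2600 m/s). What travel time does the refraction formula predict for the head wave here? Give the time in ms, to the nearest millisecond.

θ_c = arcsin(V₁/V₂) = arcsin(553/2600) = 12.28°, cos θ_c = 0.9771.
Intercept time tᵢ = 2h cos θ_c / V₁ = 2·35.9·0.9771/553 = 0.12687 s.
t = x/V₂ + tᵢ = 130.0/2600 + 0.12687 = 0.17687 s.

177 ms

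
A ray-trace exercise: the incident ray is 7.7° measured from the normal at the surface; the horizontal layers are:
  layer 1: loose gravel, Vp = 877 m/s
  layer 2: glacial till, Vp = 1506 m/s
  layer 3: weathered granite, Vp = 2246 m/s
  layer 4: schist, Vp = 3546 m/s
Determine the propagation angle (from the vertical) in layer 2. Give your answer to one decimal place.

13.3°

Snell's law across each interface conserves sin θ / V, so sin θ_2 = V_2·sin θ₁/V₁.
sin θ_2 = 1506 × sin 7.7° / 877 = 0.2301.
θ_2 = arcsin 0.2301 = 13.30°.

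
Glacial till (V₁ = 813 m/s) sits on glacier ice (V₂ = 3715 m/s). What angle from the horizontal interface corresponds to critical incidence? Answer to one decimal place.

77.4°

At critical incidence the refracted ray runs along the interface (θ₂ = 90°), so sin θ_c = V₁/V₂.
θ_c = arcsin(813/3715) = arcsin 0.2188 = 12.64°.
Measured from the interface: 90° − 12.64° = 77.36°.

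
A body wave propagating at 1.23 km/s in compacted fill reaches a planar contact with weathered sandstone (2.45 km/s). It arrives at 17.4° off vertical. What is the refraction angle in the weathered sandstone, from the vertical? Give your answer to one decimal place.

36.6°

Snell's law: sin θ₂ = (V₂/V₁)·sin θ₁ = (2.45/1.23)·sin 17.4° = 0.5957.
θ₂ = sin⁻¹(0.5957) = 36.56° (from vertical).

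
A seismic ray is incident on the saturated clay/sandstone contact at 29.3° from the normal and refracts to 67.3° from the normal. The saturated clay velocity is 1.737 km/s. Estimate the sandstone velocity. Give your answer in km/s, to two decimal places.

3.27 km/s

sin 29.3° = 0.4894; sin 67.3° = 0.9225.
V₂ = V₁·(sin θ₂/sin θ₁) = 1.737·(0.9225/0.4894) = 3.27 km/s.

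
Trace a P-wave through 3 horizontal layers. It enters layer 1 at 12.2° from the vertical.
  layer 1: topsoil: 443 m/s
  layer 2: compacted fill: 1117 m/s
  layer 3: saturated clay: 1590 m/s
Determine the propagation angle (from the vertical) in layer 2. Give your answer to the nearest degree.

Snell's law across each interface conserves sin θ / V, so sin θ_2 = V_2·sin θ₁/V₁.
sin θ_2 = 1117 × sin 12.2° / 443 = 0.5328.
θ_2 = arcsin 0.5328 = 32.20°.

32°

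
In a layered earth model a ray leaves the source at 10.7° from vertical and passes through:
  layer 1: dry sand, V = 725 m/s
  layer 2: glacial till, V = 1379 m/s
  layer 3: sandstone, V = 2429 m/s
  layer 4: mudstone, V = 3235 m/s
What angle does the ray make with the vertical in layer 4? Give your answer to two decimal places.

Ray parameter p = sin 10.7° / 725 = 2.5609e-04 s/m.
sin θ_4 = p·V_4 = 2.5609e-04 × 3235 = 0.8285.
θ_4 = arcsin 0.8285 = 55.94°.

55.94°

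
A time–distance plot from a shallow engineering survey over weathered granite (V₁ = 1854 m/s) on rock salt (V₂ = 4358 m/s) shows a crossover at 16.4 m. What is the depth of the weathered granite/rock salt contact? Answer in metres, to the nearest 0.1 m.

x_cross = 2h·√((V₂+V₁)/(V₂−V₁)) → h = x_cross / (2·√((V₂+V₁)/(V₂−V₁))).
√((V₂+V₁)/(V₂−V₁)) = √((4358+1854)/(4358−1854)) = 1.5751.
h = 16.4 / (2·1.5751) = 5.21 m.

5.2 m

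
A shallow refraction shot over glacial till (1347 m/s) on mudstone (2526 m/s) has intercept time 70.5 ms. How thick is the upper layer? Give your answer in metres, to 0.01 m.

56.13 m

θ_c = arcsin(1347/2526) = 32.23°; cos θ_c = 0.8460.
tᵢ = 2h cos θ_c/V₁ ⇒ h = tᵢ·V₁/(2 cos θ_c) = 0.0705·1347/(2·0.8460) = 56.13 m.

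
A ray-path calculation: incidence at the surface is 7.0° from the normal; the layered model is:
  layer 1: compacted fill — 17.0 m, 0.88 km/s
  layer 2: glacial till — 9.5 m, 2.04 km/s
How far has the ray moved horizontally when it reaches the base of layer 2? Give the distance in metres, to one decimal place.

4.9 m

Apply Snell's law at each interface; in layer i the horizontal offset is hᵢ·tan θᵢ.
Layer 1: θ = 7.00°; offset = 17.0·tan 7.00° = 2.087 m.
Layer 2: sin θ = 2.04·sin 7.0°/0.88 = 0.2825, θ = 16.41°; offset = 9.5·tan 16.41° = 2.798 m.
Summing the layer offsets gives 4.885 m.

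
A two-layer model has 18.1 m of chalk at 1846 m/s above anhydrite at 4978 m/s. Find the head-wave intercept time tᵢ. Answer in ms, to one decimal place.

18.2 ms

θ_c = arcsin(V₁/V₂) = arcsin(1846/4978) = 21.77°; cos θ_c = 0.9287.
tᵢ = 2h·cos θ_c / V₁ = 2·18.1·0.9287 / 1846 = 0.01821 s.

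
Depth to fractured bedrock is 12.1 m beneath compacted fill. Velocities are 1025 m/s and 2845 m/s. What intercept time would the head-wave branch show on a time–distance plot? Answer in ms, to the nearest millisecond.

22 ms

tᵢ = 2h·√(V₂²−V₁²)/(V₁V₂).
√(V₂²−V₁²) = √(2845²−1025²) = 2653.9 m/s.
tᵢ = 2·12.1·2653.9/(1025·2845) = 0.02202 s.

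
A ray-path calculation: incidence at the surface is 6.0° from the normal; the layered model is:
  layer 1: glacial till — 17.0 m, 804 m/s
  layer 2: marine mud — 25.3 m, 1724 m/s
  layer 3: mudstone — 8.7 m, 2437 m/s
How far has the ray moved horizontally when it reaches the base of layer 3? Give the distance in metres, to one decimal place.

10.5 m

Ray parameter p = sin 6.0° / 804 m/s = 1.3001e-04 s/m.
Layer 1: θ = 6.00°; offset = 17.0·tan 6.00° = 1.787 m.
Layer 2: sin θ = p·1724 = 0.2241 → θ = 12.95°; offset = 25.3·tan 12.95° = 5.819 m.
Layer 3: sin θ = p·2437 = 0.3168 → θ = 18.47°; offset = 8.7·tan 18.47° = 2.906 m.
Σ offsets = 10.512 m.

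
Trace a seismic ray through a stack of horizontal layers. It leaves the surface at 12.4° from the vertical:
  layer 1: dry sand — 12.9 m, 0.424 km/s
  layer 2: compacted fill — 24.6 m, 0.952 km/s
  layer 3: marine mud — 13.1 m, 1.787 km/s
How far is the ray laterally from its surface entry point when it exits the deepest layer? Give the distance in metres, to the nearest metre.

44 m

Apply Snell's law at each interface; in layer i the horizontal offset is hᵢ·tan θᵢ.
Layer 1: θ = 12.40°; offset = 12.9·tan 12.40° = 2.836 m.
Layer 2: sin θ = 0.952·sin 12.4°/0.424 = 0.4821, θ = 28.83°; offset = 24.6·tan 28.83° = 13.538 m.
Layer 3: sin θ = 1.787·sin 12.4°/0.424 = 0.9050, θ = 64.83°; offset = 13.1·tan 64.83° = 27.873 m.
Σ offsets = 44.248 m.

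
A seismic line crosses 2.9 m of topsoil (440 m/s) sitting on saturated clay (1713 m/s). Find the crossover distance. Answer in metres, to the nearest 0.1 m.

7.5 m

θ_c = arcsin(440/1713) = 14.88°, so cos θ_c = 0.9664 and tᵢ = 2h cos θ_c/V₁ = 0.0127 s.
At crossover x/V₁ = x/V₂ + tᵢ ⇒ x = tᵢ/(1/V₁ − 1/V₂) = 0.01274/(2.2727e-03 − 5.8377e-04) = 7.54 m.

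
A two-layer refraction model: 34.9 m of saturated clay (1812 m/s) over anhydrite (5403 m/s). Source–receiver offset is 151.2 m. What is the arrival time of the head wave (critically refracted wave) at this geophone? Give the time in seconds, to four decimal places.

0.0643 s

θ_c = arcsin(V₁/V₂) = arcsin(1812/5403) = 19.59°, cos θ_c = 0.9421.
Intercept time tᵢ = 2h cos θ_c / V₁ = 2·34.9·0.9421/1812 = 0.03629 s.
t = x/V₂ + tᵢ = 151.2/5403 + 0.03629 = 0.06427 s.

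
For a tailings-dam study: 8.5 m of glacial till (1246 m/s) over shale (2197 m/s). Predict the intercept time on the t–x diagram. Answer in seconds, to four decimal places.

θ_c = arcsin(V₁/V₂) = arcsin(1246/2197) = 34.55°; cos θ_c = 0.8236.
tᵢ = 2h·cos θ_c / V₁ = 2·8.5·0.8236 / 1246 = 0.01124 s.

0.0112 s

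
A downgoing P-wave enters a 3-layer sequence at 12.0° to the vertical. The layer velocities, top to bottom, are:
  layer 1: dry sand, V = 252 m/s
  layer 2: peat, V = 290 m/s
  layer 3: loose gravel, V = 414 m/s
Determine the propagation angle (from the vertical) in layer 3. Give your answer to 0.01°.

Snell's law across each interface conserves sin θ / V, so sin θ_3 = V_3·sin θ₁/V₁.
sin θ_3 = 414 × sin 12.0° / 252 = 0.3416.
θ_3 = 19.97° from the vertical.

19.97°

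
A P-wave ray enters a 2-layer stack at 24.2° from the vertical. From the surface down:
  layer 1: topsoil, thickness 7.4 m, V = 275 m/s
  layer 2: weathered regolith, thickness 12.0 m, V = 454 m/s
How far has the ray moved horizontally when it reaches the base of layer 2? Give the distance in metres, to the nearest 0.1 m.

Ray parameter p = sin 24.2° / 275 m/s = 1.4906e-03 s/m.
Layer 1: θ = 24.20°; offset = 7.4·tan 24.20° = 3.326 m.
Layer 2: sin θ = p·454 = 0.6767 → θ = 42.59°; offset = 12.0·tan 42.59° = 11.031 m.
Summing the layer offsets gives 14.356 m.

14.4 m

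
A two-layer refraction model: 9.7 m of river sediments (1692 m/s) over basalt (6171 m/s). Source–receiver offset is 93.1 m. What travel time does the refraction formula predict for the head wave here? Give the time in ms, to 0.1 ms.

26.1 ms

θ_c = arcsin(V₁/V₂) = arcsin(1692/6171) = 15.91°, cos θ_c = 0.9617.
Intercept time tᵢ = 2h cos θ_c / V₁ = 2·9.7·0.9617/1692 = 0.01103 s.
t = x/V₂ + tᵢ = 93.1/6171 + 0.01103 = 0.02611 s.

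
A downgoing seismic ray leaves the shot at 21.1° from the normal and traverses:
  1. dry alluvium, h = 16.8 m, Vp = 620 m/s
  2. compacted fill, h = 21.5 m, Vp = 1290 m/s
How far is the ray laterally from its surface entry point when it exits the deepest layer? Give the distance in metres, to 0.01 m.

30.79 m

Apply Snell's law at each interface; in layer i the horizontal offset is hᵢ·tan θᵢ.
Layer 1: θ = 21.10°; offset = 16.8·tan 21.10° = 6.4826 m.
Layer 2: sin θ = 1290·sin 21.1°/620 = 0.7490, θ = 48.51°; offset = 21.5·tan 48.51° = 24.3065 m.
Σ offsets = 30.7891 m.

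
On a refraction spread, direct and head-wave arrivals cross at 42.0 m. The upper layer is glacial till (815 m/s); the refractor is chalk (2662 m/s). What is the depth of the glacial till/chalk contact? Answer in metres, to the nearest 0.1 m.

h = (x_cross/2)·√((V₂−V₁)/(V₂+V₁)).
(V₂−V₁)/(V₂+V₁) = (2662−815)/(2662+815) = 0.5312; √ = 0.7288.
h = (42.0/2)·0.7288 = 15.31 m.

15.3 m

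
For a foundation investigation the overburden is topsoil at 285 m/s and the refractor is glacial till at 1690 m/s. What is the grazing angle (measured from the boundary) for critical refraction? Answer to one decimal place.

At critical incidence the refracted ray runs along the interface (θ₂ = 90°), so sin θ_c = V₁/V₂.
θ_c = arcsin(285/1690) = arcsin 0.1686 = 9.71°.
Measured from the interface: 90° − 9.71° = 80.29°.

80.3°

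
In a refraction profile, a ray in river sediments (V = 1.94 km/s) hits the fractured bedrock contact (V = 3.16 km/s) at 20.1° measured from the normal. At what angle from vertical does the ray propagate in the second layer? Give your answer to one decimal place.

Snell's law: sin θ₂ = (V₂/V₁)·sin θ₁ = (3.16/1.94)·sin 20.1° = 0.5598.
θ₂ = sin⁻¹(0.5598) = 34.04° (from vertical).

34.0°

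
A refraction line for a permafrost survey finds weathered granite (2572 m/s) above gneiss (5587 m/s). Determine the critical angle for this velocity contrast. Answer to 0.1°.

27.4°

At critical incidence the refracted ray runs along the interface (θ₂ = 90°), so sin θ_c = V₁/V₂.
θ_c = arcsin(2572/5587) = arcsin 0.4604 = 27.41°.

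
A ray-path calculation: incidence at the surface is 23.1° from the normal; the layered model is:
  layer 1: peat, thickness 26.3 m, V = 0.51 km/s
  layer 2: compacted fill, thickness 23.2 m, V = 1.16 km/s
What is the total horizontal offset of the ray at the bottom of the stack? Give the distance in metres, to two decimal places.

p = sin θ₁/V₁ = sin 23.1°/0.51 = 7.6929e-01 s/km is conserved through the stack.
Layer 1: θ = 23.10°; offset = 26.3·tan 23.10° = 11.2179 m.
Layer 2: sin θ = p·1.16 = 0.8924 → θ = 63.17°; offset = 23.2·tan 63.17° = 45.8748 m.
Summing the layer offsets gives 57.0927 m.

57.09 m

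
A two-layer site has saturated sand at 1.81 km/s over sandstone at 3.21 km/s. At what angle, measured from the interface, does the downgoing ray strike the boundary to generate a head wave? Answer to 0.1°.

Critical incidence: sin θ_c = V₁/V₂ = 1.81/3.21 = 0.5639.
θ_c = arcsin 0.5639 = 34.32°.
Measured from the interface: 90° − 34.32° = 55.68°.

55.7°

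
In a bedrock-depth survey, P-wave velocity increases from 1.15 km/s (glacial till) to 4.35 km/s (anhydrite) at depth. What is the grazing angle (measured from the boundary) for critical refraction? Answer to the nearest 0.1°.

Critical incidence: sin θ_c = V₁/V₂ = 1.15/4.35 = 0.2644.
θ_c = arcsin 0.2644 = 15.33°.
Measured from the interface: 90° − 15.33° = 74.67°.

74.7°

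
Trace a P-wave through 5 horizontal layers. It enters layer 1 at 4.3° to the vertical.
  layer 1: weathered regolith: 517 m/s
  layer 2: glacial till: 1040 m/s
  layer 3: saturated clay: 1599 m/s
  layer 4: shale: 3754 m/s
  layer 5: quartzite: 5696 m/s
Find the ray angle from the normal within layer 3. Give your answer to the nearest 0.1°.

Ray parameter p = sin 4.3° / 517 = 1.4503e-04 s/m.
sin θ_3 = p·V_3 = 1.4503e-04 × 1599 = 0.2319.
θ_3 = 13.41° from the vertical.

13.4°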